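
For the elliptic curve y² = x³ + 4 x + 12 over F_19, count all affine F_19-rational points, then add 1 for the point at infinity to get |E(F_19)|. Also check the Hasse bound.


Affine points = {(1, 6), (1, 13), (2, 3), (2, 16), (4, 4), (4, 15), (5, 9), (5, 10), (6, 9), (6, 10), (8, 9), (8, 10), (9, 6), (9, 13), (10, 8), (10, 11), (11, 0), (13, 0), (14, 0), (16, 7), (16, 12), (18, 8), (18, 11)}; affine count = 23; |E(F_19)| = 24.

Discriminant check: Δ ∝ 4a³ + 27b² = 4·4³ + 27·12² = 4·64 + 27·144 ≡ 2 (mod 19). Nonzero ⇒ E is nonsingular.
For each x ∈ F_19, compute rhs = x³ + 4·x + 12 mod 19, then count y ∈ F_19 with y² ≡ rhs.
  x = 0: rhs = 12, matching y values: none (0 points).
  x = 1: rhs = 17, matching y values: 6, 13 (2 points).
  x = 2: rhs = 9, matching y values: 3, 16 (2 points).
  x = 3: rhs = 13, matching y values: none (0 points).
  x = 4: rhs = 16, matching y values: 4, 15 (2 points).
  x = 5: rhs = 5, matching y values: 9, 10 (2 points).
  x = 6: rhs = 5, matching y values: 9, 10 (2 points).
  x = 7: rhs = 3, matching y values: none (0 points).
  x = 8: rhs = 5, matching y values: 9, 10 (2 points).
  x = 9: rhs = 17, matching y values: 6, 13 (2 points).
  x = 10: rhs = 7, matching y values: 8, 11 (2 points).
  x = 11: rhs = 0, matching y values: 0 (1 points).
  x = 12: rhs = 2, matching y values: none (0 points).
  x = 13: rhs = 0, matching y values: 0 (1 points).
  x = 14: rhs = 0, matching y values: 0 (1 points).
  x = 15: rhs = 8, matching y values: none (0 points).
  x = 16: rhs = 11, matching y values: 7, 12 (2 points).
  x = 17: rhs = 15, matching y values: none (0 points).
  x = 18: rhs = 7, matching y values: 8, 11 (2 points).
Total affine count: 23.
Full point count |E(F_19)| = 23 + 1 = 24.
Hasse bound: |24 − (19+1)| = |4| = 4 ≤ 2√19 ≈ 8.7178 ✓.


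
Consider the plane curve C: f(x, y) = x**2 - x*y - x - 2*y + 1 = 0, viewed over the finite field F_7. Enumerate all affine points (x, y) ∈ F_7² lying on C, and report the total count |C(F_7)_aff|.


Affine F_7-points: {(0, 4), (1, 5), (2, 6), (3, 0), (4, 1), (5, 0), (5, 1), (5, 2), (5, 3), (5, 4), (5, 5), (5, 6), (6, 3)}; count = 13.

For each of the 49 pairs (x, y) ∈ F_7², evaluate f(x, y) mod 7. Record the zeros.
  x = 0: [0↦1, 1↦6, 2↦4, 3↦2, 4↦0, 5↦5, 6↦3]  zeros at y ∈ {4}
  x = 1: [0↦1, 1↦5, 2↦2, 3↦6, 4↦3, 5↦0, 6↦4]  zeros at y ∈ {5}
  x = 2: [0↦3, 1↦6, 2↦2, 3↦5, 4↦1, 5↦4, 6↦0]  zeros at y ∈ {6}
  x = 3: [0↦0, 1↦2, 2↦4, 3↦6, 4↦1, 5↦3, 6↦5]  zeros at y ∈ {0}
  x = 4: [0↦6, 1↦0, 2↦1, 3↦2, 4↦3, 5↦4, 6↦5]  zeros at y ∈ {1}
  x = 5: [0↦0, 1↦0, 2↦0, 3↦0, 4↦0, 5↦0, 6↦0]  zeros at y ∈ {0, 1, 2, 3, 4, 5, 6}
  x = 6: [0↦3, 1↦2, 2↦1, 3↦0, 4↦6, 5↦5, 6↦4]  zeros at y ∈ {3}
Collecting zeros: affine points = {(0, 4), (1, 5), (2, 6), (3, 0), (4, 1), (5, 0), (5, 1), (5, 2), (5, 3), (5, 4), (5, 5), (5, 6), (6, 3)}.
Total count |C(F_7)_aff| = 13.


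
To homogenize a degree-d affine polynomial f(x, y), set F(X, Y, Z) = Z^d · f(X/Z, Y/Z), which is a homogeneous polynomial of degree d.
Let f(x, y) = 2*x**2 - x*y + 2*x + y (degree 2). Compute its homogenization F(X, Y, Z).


F(X, Y, Z) = 2*X**2 - X*Y + 2*X*Z + Y*Z

deg(f) = 2.
Substitute x = X/Z, y = Y/Z into f, then multiply by Z^2.
  monomial 2·x^2·y^0 ↦ 2·X^2·Y^0·Z^0.
  monomial -1·x^1·y^1 ↦ -1·X^1·Y^1·Z^0.
  monomial 2·x^1·y^0 ↦ 2·X^1·Y^0·Z^1.
  monomial 1·x^0·y^1 ↦ 1·X^0·Y^1·Z^1.
Collecting: F(X, Y, Z) = 2*X**2 - X*Y + 2*X*Z + Y*Z.


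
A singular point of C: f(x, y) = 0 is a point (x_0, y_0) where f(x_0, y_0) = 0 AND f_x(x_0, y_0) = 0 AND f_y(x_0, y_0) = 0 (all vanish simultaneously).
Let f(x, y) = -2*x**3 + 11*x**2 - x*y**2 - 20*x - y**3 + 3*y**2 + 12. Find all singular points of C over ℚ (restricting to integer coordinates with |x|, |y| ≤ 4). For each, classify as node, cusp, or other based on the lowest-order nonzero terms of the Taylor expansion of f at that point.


Singular points: {(2, 0)}; classification: node.

Compute partial derivatives:
  f_x = -6*x**2 + 22*x - y**2 - 20.
  f_y = -2*x*y - 3*y**2 + 6*y.
Scan x_0 ∈ {−4, ..., 4}. For each x_0, f_y(x_0, y) is a polynomial in y; find its integer roots y ∈ {−4, ..., 4}, then test f_x and f at those candidates.
  x = -4: f_y(-4, y) = -3*y**2 + 14*y; vanishes at y ∈ {0}. (-4, 0): f_x = -204 ≠ 0.
  x = -3: f_y(-3, y) = -3*y**2 + 12*y; vanishes at y ∈ {0, 4}. (-3, 0): f_x = -140 ≠ 0; (-3, 4): f_x = -156 ≠ 0.
  x = -2: f_y(-2, y) = -3*y**2 + 10*y; vanishes at y ∈ {0}. (-2, 0): f_x = -88 ≠ 0.
  x = -1: f_y(-1, y) = -3*y**2 + 8*y; vanishes at y ∈ {0}. (-1, 0): f_x = -48 ≠ 0.
  x = 0: f_y(0, y) = -3*y**2 + 6*y; vanishes at y ∈ {0, 2}. (0, 0): f_x = -20 ≠ 0; (0, 2): f_x = -24 ≠ 0.
  x = 1: f_y(1, y) = -3*y**2 + 4*y; vanishes at y ∈ {0}. (1, 0): f_x = -4 ≠ 0.
  x = 2: f_y(2, y) = -3*y**2 + 2*y; vanishes at y ∈ {0}. (2, 0): f_x = 0, f = 0 — SINGULAR.
  x = 3: f_y(3, y) = -3*y**2; vanishes at y ∈ {0}. (3, 0): f_x = -8 ≠ 0.
  x = 4: f_y(4, y) = -3*y**2 - 2*y; vanishes at y ∈ {0}. (4, 0): f_x = -28 ≠ 0.
Only singular point on the grid: (2, 0).
Classify: substitute x = 2 + u, y = 0 + v and expand: f = -2*u**3 - u**2 - u*v**2 - v**3 + v**2.
No constant or linear terms (consistent with a singular point). Quadratic part: -u**2 + v**2. Cubic part: -2*u**3 - u*v**2 - v**3.
The quadratic part v**2 - u**2 = (v − u)(v + u) splits into two distinct linear factors, so there are two distinct tangent lines y − 0 = ±(x − 2) — this is a node (ordinary double point).
Classification: node.


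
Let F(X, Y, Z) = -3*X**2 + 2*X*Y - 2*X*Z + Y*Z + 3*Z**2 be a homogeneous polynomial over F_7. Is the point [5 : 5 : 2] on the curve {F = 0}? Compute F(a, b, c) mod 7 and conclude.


F(5,5,2) ≡ 5 (mod 7); P is NOT on the curve.

Evaluate F(5, 5, 2) term-by-term (mod 7).
  -3*X**2 ↦ -3·25·1·1 = -75
  2*X*Y ↦ 2·5·5·1 = 50
  -2*X*Z ↦ -2·5·1·2 = -20
  Y*Z ↦ 1·1·5·2 = 10
  3*Z**2 ↦ 3·1·1·4 = 12
Sum: F(5, 5, 2) = (-75) + (50) + (-20) + (10) + (12) = -23.
Reducing mod 7: -23 ≡ 5 (mod 7).
Since F(a, b, c) ≡ 5 ≠ 0 (mod 7), P does NOT lie on the curve.


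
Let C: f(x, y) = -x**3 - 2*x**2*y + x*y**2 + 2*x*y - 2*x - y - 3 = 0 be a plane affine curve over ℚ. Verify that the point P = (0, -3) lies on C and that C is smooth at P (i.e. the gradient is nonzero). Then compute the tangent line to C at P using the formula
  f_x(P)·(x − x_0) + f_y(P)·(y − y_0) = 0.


Tangent line at P: x - y - 3 = 0.

Step 1: f(0, -3) = 0, so P lies on C.
Step 2: partial derivatives
  f_x(x, y) = -3*x**2 - 4*x*y + y**2 + 2*y - 2, f_y(x, y) = -2*x**2 + 2*x*y + 2*x - 1.
  f_x(P) = 1, f_y(P) = -1 (gradient nonzero, so P is smooth).
Step 3: tangent line at P: 1·(x − 0) + -1·(y − -3) = 0.
Expanding: x - y - 3 = 0.


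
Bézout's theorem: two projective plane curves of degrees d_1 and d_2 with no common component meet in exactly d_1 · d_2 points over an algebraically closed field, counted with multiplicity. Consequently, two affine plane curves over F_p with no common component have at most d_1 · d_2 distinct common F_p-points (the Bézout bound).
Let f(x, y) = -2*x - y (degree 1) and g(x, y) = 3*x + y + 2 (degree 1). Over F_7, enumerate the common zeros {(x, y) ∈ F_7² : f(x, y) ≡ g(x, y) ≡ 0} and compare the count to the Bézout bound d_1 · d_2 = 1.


Common zeros: {(5, 4)}; count = 1; Bézout bound = 1.

deg(f) = 1, deg(g) = 1, so Bézout bound = 1.
Scan x ∈ F_7. For each x, list the y ∈ F_7 with f(x, y) ≡ 0 and those with g(x, y) ≡ 0 (mod 7); the common zeros in that column are the intersection.
  x = 0: f ≡ 0 at y ∈ {0}; g ≡ 0 at y ∈ {5}; common: ∅.
  x = 1: f ≡ 0 at y ∈ {5}; g ≡ 0 at y ∈ {2}; common: ∅.
  x = 2: f ≡ 0 at y ∈ {3}; g ≡ 0 at y ∈ {6}; common: ∅.
  x = 3: f ≡ 0 at y ∈ {1}; g ≡ 0 at y ∈ {3}; common: ∅.
  x = 4: f ≡ 0 at y ∈ {6}; g ≡ 0 at y ∈ {0}; common: ∅.
  x = 5: f ≡ 0 at y ∈ {4}; g ≡ 0 at y ∈ {4}; common: {4}.
  x = 6: f ≡ 0 at y ∈ {2}; g ≡ 0 at y ∈ {1}; common: ∅.
Collecting: common zeros = {(5, 4)}, so the count is 1.
Comparison with the Bézout bound: 1 ≤ 1 = deg(f)·deg(g), as expected for curves with no common component (the bound is attained).


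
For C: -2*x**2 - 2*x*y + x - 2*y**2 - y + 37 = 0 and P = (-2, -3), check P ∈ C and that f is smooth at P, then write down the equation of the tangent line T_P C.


Tangent line at P: 15*x + 15*y + 75 = 0.

Step 1: f(-2, -3) = 0, so P lies on C.
Step 2: partial derivatives
  f_x(x, y) = -4*x - 2*y + 1, f_y(x, y) = -2*x - 4*y - 1.
  f_x(P) = 15, f_y(P) = 15 (gradient nonzero, so P is smooth).
Step 3: tangent line at P: 15·(x − -2) + 15·(y − -3) = 0.
Expanding: 15*x + 15*y + 75 = 0.


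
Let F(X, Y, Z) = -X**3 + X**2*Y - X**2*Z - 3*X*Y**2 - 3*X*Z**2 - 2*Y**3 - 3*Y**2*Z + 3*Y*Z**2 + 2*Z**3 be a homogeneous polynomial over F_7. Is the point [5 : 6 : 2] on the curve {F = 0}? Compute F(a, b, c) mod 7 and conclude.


F(5,6,2) ≡ 5 (mod 7); P is NOT on the curve.

Evaluate F(5, 6, 2) term-by-term (mod 7).
  -X**3 ↦ -1·125·1·1 = -125
  X**2*Y ↦ 1·25·6·1 = 150
  -X**2*Z ↦ -1·25·1·2 = -50
  -3*X*Y**2 ↦ -3·5·36·1 = -540
  -3*X*Z**2 ↦ -3·5·1·4 = -60
  -2*Y**3 ↦ -2·1·216·1 = -432
  -3*Y**2*Z ↦ -3·1·36·2 = -216
  3*Y*Z**2 ↦ 3·1·6·4 = 72
  2*Z**3 ↦ 2·1·1·8 = 16
Sum: F(5, 6, 2) = (-125) + (150) + (-50) + (-540) + (-60) + (-432) + (-216) + (72) + (16) = -1185.
Reducing mod 7: -1185 ≡ 5 (mod 7).
Since F(a, b, c) ≡ 5 ≠ 0 (mod 7), P does NOT lie on the curve.


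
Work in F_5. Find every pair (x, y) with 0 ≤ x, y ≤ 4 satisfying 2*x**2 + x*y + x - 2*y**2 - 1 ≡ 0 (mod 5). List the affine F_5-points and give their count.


Affine F_5-points: {(2, 2), (2, 4), (3, 0), (3, 4), (4, 0), (4, 2)}; count = 6.

For each of the 25 pairs (x, y) ∈ F_5², evaluate f(x, y) mod 5. Record the zeros.
  x = 0: [0↦4, 1↦2, 2↦1, 3↦1, 4↦2]  zeros at y ∈ ∅
  x = 1: [0↦2, 1↦1, 2↦1, 3↦2, 4↦4]  zeros at y ∈ ∅
  x = 2: [0↦4, 1↦4, 2↦0, 3↦2, 4↦0]  zeros at y ∈ {2, 4}
  x = 3: [0↦0, 1↦1, 2↦3, 3↦1, 4↦0]  zeros at y ∈ {0, 4}
  x = 4: [0↦0, 1↦2, 2↦0, 3↦4, 4↦4]  zeros at y ∈ {0, 2}
Collecting zeros: affine points = {(2, 2), (2, 4), (3, 0), (3, 4), (4, 0), (4, 2)}.
Total count |C(F_5)_aff| = 6.


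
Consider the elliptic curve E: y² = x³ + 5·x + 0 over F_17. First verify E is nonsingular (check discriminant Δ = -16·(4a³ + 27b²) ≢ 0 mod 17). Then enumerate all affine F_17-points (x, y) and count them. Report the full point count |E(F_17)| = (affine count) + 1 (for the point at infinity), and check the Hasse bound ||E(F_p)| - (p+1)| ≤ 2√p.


Affine points = {(0, 0), (2, 1), (2, 16), (3, 5), (3, 12), (4, 4), (4, 13), (6, 5), (6, 12), (7, 2), (7, 15), (8, 5), (8, 12), (9, 3), (9, 14), (10, 8), (10, 9), (11, 3), (11, 14), (13, 1), (13, 16), (14, 3), (14, 14), (15, 4), (15, 13)}; affine count = 25; |E(F_17)| = 26.

Discriminant check: Δ ∝ 4a³ + 27b² = 4·5³ + 27·0² = 4·125 + 27·0 ≡ 7 (mod 17). Nonzero ⇒ E is nonsingular.
For each x ∈ F_17, compute rhs = x³ + 5·x + 0 mod 17, then count y ∈ F_17 with y² ≡ rhs.
  x = 0: rhs = 0, matching y values: 0 (1 points).
  x = 1: rhs = 6, matching y values: none (0 points).
  x = 2: rhs = 1, matching y values: 1, 16 (2 points).
  x = 3: rhs = 8, matching y values: 5, 12 (2 points).
  x = 4: rhs = 16, matching y values: 4, 13 (2 points).
  x = 5: rhs = 14, matching y values: none (0 points).
  x = 6: rhs = 8, matching y values: 5, 12 (2 points).
  x = 7: rhs = 4, matching y values: 2, 15 (2 points).
  x = 8: rhs = 8, matching y values: 5, 12 (2 points).
  x = 9: rhs = 9, matching y values: 3, 14 (2 points).
  x = 10: rhs = 13, matching y values: 8, 9 (2 points).
  x = 11: rhs = 9, matching y values: 3, 14 (2 points).
  x = 12: rhs = 3, matching y values: none (0 points).
  x = 13: rhs = 1, matching y values: 1, 16 (2 points).
  x = 14: rhs = 9, matching y values: 3, 14 (2 points).
  x = 15: rhs = 16, matching y values: 4, 13 (2 points).
  x = 16: rhs = 11, matching y values: none (0 points).
Total affine count: 25.
Full point count |E(F_17)| = 25 + 1 = 26.
Hasse bound: |26 − (17+1)| = |8| = 8 ≤ 2√17 ≈ 8.2462 ✓.


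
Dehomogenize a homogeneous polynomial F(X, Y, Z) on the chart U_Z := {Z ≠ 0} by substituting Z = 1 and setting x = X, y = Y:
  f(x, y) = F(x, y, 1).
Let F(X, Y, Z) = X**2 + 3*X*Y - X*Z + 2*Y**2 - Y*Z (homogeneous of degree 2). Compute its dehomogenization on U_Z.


f(x, y) = x**2 + 3*x*y - x + 2*y**2 - y

On U_Z we set Z = 1. Each monomial c·X^i·Y^j·Z^k in F becomes c·x^i·y^j·1^k = c·x^i·y^j.
Substituting Z = 1: F(X, Y, 1) = x**2 + 3*x*y - x + 2*y**2 - y.
Note: deg(f) ≤ deg(F) = 2; strict inequality happens when F is divisible by Z (lost terms).


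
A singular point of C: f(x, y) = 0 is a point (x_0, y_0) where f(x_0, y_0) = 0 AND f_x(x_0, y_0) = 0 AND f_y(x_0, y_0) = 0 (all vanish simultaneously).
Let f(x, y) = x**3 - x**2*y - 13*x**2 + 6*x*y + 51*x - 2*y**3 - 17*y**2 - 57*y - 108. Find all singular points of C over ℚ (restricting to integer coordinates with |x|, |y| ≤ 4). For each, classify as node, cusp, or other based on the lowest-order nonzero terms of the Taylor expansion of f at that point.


Singular points: {(3, -3)}; classification: node.

Compute partial derivatives:
  f_x = 3*x**2 - 2*x*y - 26*x + 6*y + 51.
  f_y = -x**2 + 6*x - 6*y**2 - 34*y - 57.
Scan x_0 ∈ {−4, ..., 4}. For each x_0, f_y(x_0, y) is a polynomial in y; find its integer roots y ∈ {−4, ..., 4}, then test f_x and f at those candidates.
  x = -4: f_y(-4, y) = -6*y**2 - 34*y - 97; no integer root y with |y| ≤ 4.
  x = -3: f_y(-3, y) = -6*y**2 - 34*y - 84; no integer root y with |y| ≤ 4.
  x = -2: f_y(-2, y) = -6*y**2 - 34*y - 73; no integer root y with |y| ≤ 4.
  x = -1: f_y(-1, y) = -6*y**2 - 34*y - 64; no integer root y with |y| ≤ 4.
  x = 0: f_y(0, y) = -6*y**2 - 34*y - 57; no integer root y with |y| ≤ 4.
  x = 1: f_y(1, y) = -6*y**2 - 34*y - 52; no integer root y with |y| ≤ 4.
  x = 2: f_y(2, y) = -6*y**2 - 34*y - 49; no integer root y with |y| ≤ 4.
  x = 3: f_y(3, y) = -6*y**2 - 34*y - 48; vanishes at y ∈ {-3}. (3, -3): f_x = 0, f = 0 — SINGULAR.
  x = 4: f_y(4, y) = -6*y**2 - 34*y - 49; no integer root y with |y| ≤ 4.
Only singular point on the grid: (3, -3).
Classify: substitute x = 3 + u, y = -3 + v and expand: f = u**3 - u**2*v - u**2 - 2*v**3 + v**2.
No constant or linear terms (consistent with a singular point). Quadratic part: -u**2 + v**2. Cubic part: u**3 - u**2*v - 2*v**3.
The quadratic part v**2 - u**2 = (v − u)(v + u) splits into two distinct linear factors, so there are two distinct tangent lines y − -3 = ±(x − 3) — this is a node (ordinary double point).
Classification: node.


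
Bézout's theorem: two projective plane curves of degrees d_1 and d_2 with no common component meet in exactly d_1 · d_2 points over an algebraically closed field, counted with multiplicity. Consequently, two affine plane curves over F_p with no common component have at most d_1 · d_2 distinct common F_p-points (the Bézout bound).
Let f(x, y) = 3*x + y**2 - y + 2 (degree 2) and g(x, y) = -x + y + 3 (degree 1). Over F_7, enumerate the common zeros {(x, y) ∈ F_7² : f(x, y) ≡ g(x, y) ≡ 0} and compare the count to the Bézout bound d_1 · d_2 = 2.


Common zeros: {(0, 4), (4, 1)}; count = 2; Bézout bound = 2.

deg(f) = 2, deg(g) = 1, so Bézout bound = 2.
Scan x ∈ F_7. For each x, list the y ∈ F_7 with f(x, y) ≡ 0 and those with g(x, y) ≡ 0 (mod 7); the common zeros in that column are the intersection.
  x = 0: f ≡ 0 at y ∈ {4}; g ≡ 0 at y ∈ {4}; common: {4}.
  x = 1: f ≡ 0 at y ∈ {2, 6}; g ≡ 0 at y ∈ {5}; common: ∅.
  x = 2: f ≡ 0 at y ∈ {3, 5}; g ≡ 0 at y ∈ {6}; common: ∅.
  x = 3: f ≡ 0 at y ∈ ∅; g ≡ 0 at y ∈ {0}; common: ∅.
  x = 4: f ≡ 0 at y ∈ {0, 1}; g ≡ 0 at y ∈ {1}; common: {1}.
  x = 5: f ≡ 0 at y ∈ ∅; g ≡ 0 at y ∈ {2}; common: ∅.
  x = 6: f ≡ 0 at y ∈ ∅; g ≡ 0 at y ∈ {3}; common: ∅.
Collecting: common zeros = {(0, 4), (4, 1)}, so the count is 2.
Comparison with the Bézout bound: 2 ≤ 2 = deg(f)·deg(g), as expected for curves with no common component (the bound is attained).


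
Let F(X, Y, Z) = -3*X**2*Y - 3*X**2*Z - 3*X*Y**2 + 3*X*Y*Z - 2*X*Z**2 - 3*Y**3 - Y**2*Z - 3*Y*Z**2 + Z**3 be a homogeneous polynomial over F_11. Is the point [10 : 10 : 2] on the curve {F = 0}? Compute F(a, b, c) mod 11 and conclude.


F(10,10,2) ≡ 2 (mod 11); P is NOT on the curve.

Evaluate F(10, 10, 2) term-by-term (mod 11).
  -3*X**2*Y ↦ -3·100·10·1 = -3000
  -3*X**2*Z ↦ -3·100·1·2 = -600
  -3*X*Y**2 ↦ -3·10·100·1 = -3000
  3*X*Y*Z ↦ 3·10·10·2 = 600
  -2*X*Z**2 ↦ -2·10·1·4 = -80
  -3*Y**3 ↦ -3·1·1000·1 = -3000
  -Y**2*Z ↦ -1·1·100·2 = -200
  -3*Y*Z**2 ↦ -3·1·10·4 = -120
  Z**3 ↦ 1·1·1·8 = 8
Sum: F(10, 10, 2) = (-3000) + (-600) + (-3000) + (600) + (-80) + (-3000) + (-200) + (-120) + (8) = -9392.
Reducing mod 11: -9392 ≡ 2 (mod 11).
Since F(a, b, c) ≡ 2 ≠ 0 (mod 11), P does NOT lie on the curve.


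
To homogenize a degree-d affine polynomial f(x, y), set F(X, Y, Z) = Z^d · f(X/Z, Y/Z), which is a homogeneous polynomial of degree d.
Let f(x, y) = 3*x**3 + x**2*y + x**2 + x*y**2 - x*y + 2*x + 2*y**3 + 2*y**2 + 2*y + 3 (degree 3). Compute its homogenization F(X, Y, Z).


F(X, Y, Z) = 3*X**3 + X**2*Y + X**2*Z + X*Y**2 - X*Y*Z + 2*X*Z**2 + 2*Y**3 + 2*Y**2*Z + 2*Y*Z**2 + 3*Z**3

deg(f) = 3.
Substitute x = X/Z, y = Y/Z into f, then multiply by Z^3.
  monomial 3·x^3·y^0 ↦ 3·X^3·Y^0·Z^0.
  monomial 1·x^2·y^1 ↦ 1·X^2·Y^1·Z^0.
  monomial 1·x^2·y^0 ↦ 1·X^2·Y^0·Z^1.
  monomial 1·x^1·y^2 ↦ 1·X^1·Y^2·Z^0.
  monomial -1·x^1·y^1 ↦ -1·X^1·Y^1·Z^1.
  monomial 2·x^1·y^0 ↦ 2·X^1·Y^0·Z^2.
  monomial 2·x^0·y^3 ↦ 2·X^0·Y^3·Z^0.
  monomial 2·x^0·y^2 ↦ 2·X^0·Y^2·Z^1.
  monomial 2·x^0·y^1 ↦ 2·X^0·Y^1·Z^2.
  monomial 3·x^0·y^0 ↦ 3·X^0·Y^0·Z^3.
Collecting: F(X, Y, Z) = 3*X**3 + X**2*Y + X**2*Z + X*Y**2 - X*Y*Z + 2*X*Z**2 + 2*Y**3 + 2*Y**2*Z + 2*Y*Z**2 + 3*Z**3.


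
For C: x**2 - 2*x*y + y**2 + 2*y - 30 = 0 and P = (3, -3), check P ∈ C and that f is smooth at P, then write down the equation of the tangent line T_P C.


Tangent line at P: 12*x - 10*y - 66 = 0.

Step 1: f(3, -3) = 0, so P lies on C.
Step 2: partial derivatives
  f_x(x, y) = 2*x - 2*y, f_y(x, y) = -2*x + 2*y + 2.
  f_x(P) = 12, f_y(P) = -10 (gradient nonzero, so P is smooth).
Step 3: tangent line at P: 12·(x − 3) + -10·(y − -3) = 0.
Expanding: 12*x - 10*y - 66 = 0.


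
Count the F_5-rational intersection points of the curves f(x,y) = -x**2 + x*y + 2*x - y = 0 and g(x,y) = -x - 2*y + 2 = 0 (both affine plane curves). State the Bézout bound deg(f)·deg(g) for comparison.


Common zeros: {(2, 0)}; count = 1; Bézout bound = 2.

deg(f) = 2, deg(g) = 1, so Bézout bound = 2.
Scan x ∈ F_5. For each x, list the y ∈ F_5 with f(x, y) ≡ 0 and those with g(x, y) ≡ 0 (mod 5); the common zeros in that column are the intersection.
  x = 0: f ≡ 0 at y ∈ {0}; g ≡ 0 at y ∈ {1}; common: ∅.
  x = 1: f ≡ 0 at y ∈ ∅; g ≡ 0 at y ∈ {3}; common: ∅.
  x = 2: f ≡ 0 at y ∈ {0}; g ≡ 0 at y ∈ {0}; common: {0}.
  x = 3: f ≡ 0 at y ∈ {4}; g ≡ 0 at y ∈ {2}; common: ∅.
  x = 4: f ≡ 0 at y ∈ {1}; g ≡ 0 at y ∈ {4}; common: ∅.
Collecting: common zeros = {(2, 0)}, so the count is 1.
Comparison with the Bézout bound: 1 ≤ 2 = deg(f)·deg(g), as expected for curves with no common component (the affine F_5-count falls short of the bound because intersections may lie at infinity, over extension fields, or carry multiplicity).


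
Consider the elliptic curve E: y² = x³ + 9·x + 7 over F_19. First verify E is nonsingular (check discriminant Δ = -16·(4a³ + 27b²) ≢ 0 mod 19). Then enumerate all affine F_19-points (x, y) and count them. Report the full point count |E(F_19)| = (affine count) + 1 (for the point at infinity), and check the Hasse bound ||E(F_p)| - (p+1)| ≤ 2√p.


Affine points = {(0, 8), (0, 11), (1, 6), (1, 13), (3, 2), (3, 17), (5, 5), (5, 14), (6, 7), (6, 12), (9, 0), (12, 0), (17, 0), (18, 4), (18, 15)}; affine count = 15; |E(F_19)| = 16.

Discriminant check: Δ ∝ 4a³ + 27b² = 4·9³ + 27·7² = 4·729 + 27·49 ≡ 2 (mod 19). Nonzero ⇒ E is nonsingular.
For each x ∈ F_19, compute rhs = x³ + 9·x + 7 mod 19, then count y ∈ F_19 with y² ≡ rhs.
  x = 0: rhs = 7, matching y values: 8, 11 (2 points).
  x = 1: rhs = 17, matching y values: 6, 13 (2 points).
  x = 2: rhs = 14, matching y values: none (0 points).
  x = 3: rhs = 4, matching y values: 2, 17 (2 points).
  x = 4: rhs = 12, matching y values: none (0 points).
  x = 5: rhs = 6, matching y values: 5, 14 (2 points).
  x = 6: rhs = 11, matching y values: 7, 12 (2 points).
  x = 7: rhs = 14, matching y values: none (0 points).
  x = 8: rhs = 2, matching y values: none (0 points).
  x = 9: rhs = 0, matching y values: 0 (1 points).
  x = 10: rhs = 14, matching y values: none (0 points).
  x = 11: rhs = 12, matching y values: none (0 points).
  x = 12: rhs = 0, matching y values: 0 (1 points).
  x = 13: rhs = 3, matching y values: none (0 points).
  x = 14: rhs = 8, matching y values: none (0 points).
  x = 15: rhs = 2, matching y values: none (0 points).
  x = 16: rhs = 10, matching y values: none (0 points).
  x = 17: rhs = 0, matching y values: 0 (1 points).
  x = 18: rhs = 16, matching y values: 4, 15 (2 points).
Total affine count: 15.
Full point count |E(F_19)| = 15 + 1 = 16.
Hasse bound: |16 − (19+1)| = |-4| = 4 ≤ 2√19 ≈ 8.7178 ✓.


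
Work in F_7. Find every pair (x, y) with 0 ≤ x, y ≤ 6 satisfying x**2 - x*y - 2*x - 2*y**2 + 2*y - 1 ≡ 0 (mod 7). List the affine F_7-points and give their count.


Affine F_7-points: {(4, 0), (4, 6), (5, 0), (5, 2), (6, 2), (6, 3)}; count = 6.

For each of the 49 pairs (x, y) ∈ F_7², evaluate f(x, y) mod 7. Record the zeros.
  x = 0: [0↦6, 1↦6, 2↦2, 3↦1, 4↦3, 5↦1, 6↦2]  zeros at y ∈ ∅
  x = 1: [0↦5, 1↦4, 2↦6, 3↦4, 4↦5, 5↦2, 6↦2]  zeros at y ∈ ∅
  x = 2: [0↦6, 1↦4, 2↦5, 3↦2, 4↦2, 5↦5, 6↦4]  zeros at y ∈ ∅
  x = 3: [0↦2, 1↦6, 2↦6, 3↦2, 4↦1, 5↦3, 6↦1]  zeros at y ∈ ∅
  x = 4: [0↦0, 1↦3, 2↦2, 3↦4, 4↦2, 5↦3, 6↦0]  zeros at y ∈ {0, 6}
  x = 5: [0↦0, 1↦2, 2↦0, 3↦1, 4↦5, 5↦5, 6↦1]  zeros at y ∈ {0, 2}
  x = 6: [0↦2, 1↦3, 2↦0, 3↦0, 4↦3, 5↦2, 6↦4]  zeros at y ∈ {2, 3}
Collecting zeros: affine points = {(4, 0), (4, 6), (5, 0), (5, 2), (6, 2), (6, 3)}.
Total count |C(F_7)_aff| = 6.


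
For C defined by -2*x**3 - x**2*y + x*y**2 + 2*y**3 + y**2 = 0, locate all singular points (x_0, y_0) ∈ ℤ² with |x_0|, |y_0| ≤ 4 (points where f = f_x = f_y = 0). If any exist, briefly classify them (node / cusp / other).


Singular points: {(0, 0)}; classification: cusp.

Compute partial derivatives:
  f_x = -6*x**2 - 2*x*y + y**2.
  f_y = -x**2 + 2*x*y + 6*y**2 + 2*y.
Scan x_0 ∈ {−4, ..., 4}. For each x_0, f_y(x_0, y) is a polynomial in y; find its integer roots y ∈ {−4, ..., 4}, then test f_x and f at those candidates.
  x = -4: f_y(-4, y) = 6*y**2 - 6*y - 16; no integer root y with |y| ≤ 4.
  x = -3: f_y(-3, y) = 6*y**2 - 4*y - 9; no integer root y with |y| ≤ 4.
  x = -2: f_y(-2, y) = 6*y**2 - 2*y - 4; vanishes at y ∈ {1}. (-2, 1): f_x = -19 ≠ 0.
  x = -1: f_y(-1, y) = 6*y**2 - 1; no integer root y with |y| ≤ 4.
  x = 0: f_y(0, y) = 6*y**2 + 2*y; vanishes at y ∈ {0}. (0, 0): f_x = 0, f = 0 — SINGULAR.
  x = 1: f_y(1, y) = 6*y**2 + 4*y - 1; no integer root y with |y| ≤ 4.
  x = 2: f_y(2, y) = 6*y**2 + 6*y - 4; no integer root y with |y| ≤ 4.
  x = 3: f_y(3, y) = 6*y**2 + 8*y - 9; no integer root y with |y| ≤ 4.
  x = 4: f_y(4, y) = 6*y**2 + 10*y - 16; vanishes at y ∈ {1}. (4, 1): f_x = -103 ≠ 0.
Only singular point on the grid: (0, 0).
Classify: substitute x = 0 + u, y = 0 + v and expand: f = -2*u**3 - u**2*v + u*v**2 + 2*v**3 + v**2.
No constant or linear terms (consistent with a singular point). Quadratic part: v**2. Cubic part: -2*u**3 - u**2*v + u*v**2 + 2*v**3.
The quadratic part v**2 is a perfect square, so there is a single (double) tangent line v = 0, i.e. y = 0. Restricting the cubic part to that line (v = 0) leaves -2*u**3 ≠ 0, so f is not divisible by v and the branch is v² ≈ 2*u**3 to lowest order — this is a cusp.
Classification: cusp.


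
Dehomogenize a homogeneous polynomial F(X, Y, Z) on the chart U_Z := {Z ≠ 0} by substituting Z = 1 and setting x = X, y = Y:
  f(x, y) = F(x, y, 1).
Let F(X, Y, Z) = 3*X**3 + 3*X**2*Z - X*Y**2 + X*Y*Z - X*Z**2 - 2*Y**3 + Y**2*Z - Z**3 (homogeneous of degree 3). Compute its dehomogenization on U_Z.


f(x, y) = 3*x**3 + 3*x**2 - x*y**2 + x*y - x - 2*y**3 + y**2 - 1

On U_Z we set Z = 1. Each monomial c·X^i·Y^j·Z^k in F becomes c·x^i·y^j·1^k = c·x^i·y^j.
Substituting Z = 1: F(X, Y, 1) = 3*x**3 + 3*x**2 - x*y**2 + x*y - x - 2*y**3 + y**2 - 1.
Note: deg(f) ≤ deg(F) = 3; strict inequality happens when F is divisible by Z (lost terms).


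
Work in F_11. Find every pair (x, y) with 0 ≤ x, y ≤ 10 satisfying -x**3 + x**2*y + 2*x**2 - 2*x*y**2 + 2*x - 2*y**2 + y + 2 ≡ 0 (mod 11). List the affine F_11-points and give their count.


Affine F_11-points: {(2, 3), (2, 7), (4, 0), (4, 5), (8, 1), (8, 2), (9, 4), (9, 10), (10, 4)}; count = 9.

For each of the 121 pairs (x, y) ∈ F_11², evaluate f(x, y) mod 11. Record the zeros.
  x = 0: [0↦2, 1↦1, 2↦7, 3↦9, 4↦7, 5↦1, 6↦2, 7↦10, 8↦3, 9↦3, 10↦10]  zeros at y ∈ ∅
  x = 1: [0↦5, 1↦3, 2↦4, 3↦8, 4↦4, 5↦3, 6↦5, 7↦10, 8↦7, 9↦7, 10↦10]  zeros at y ∈ ∅
  x = 2: [0↦6, 1↦5, 2↦3, 3↦0, 4↦7, 5↦2, 6↦7, 7↦0, 8↦3, 9↦5, 10↦6]  zeros at y ∈ {3, 7}
  x = 3: [0↦10, 1↦1, 2↦9, 3↦1, 4↦10, 5↦3, 6↦2, 7↦7, 8↦7, 9↦2, 10↦3]  zeros at y ∈ ∅
  x = 4: [0↦0, 1↦7, 2↦5, 3↦5, 4↦7, 5↦0, 6↦6, 7↦3, 8↦2, 9↦3, 10↦6]  zeros at y ∈ {0, 5}
  x = 5: [0↦3, 1↦6, 2↦7, 3↦6, 4↦3, 5↦9, 6↦2, 7↦4, 8↦4, 9↦2, 10↦9]  zeros at y ∈ ∅
  x = 6: [0↦2, 1↦3, 2↦9, 3↦9, 4↦3, 5↦2, 6↦6, 7↦4, 8↦7, 9↦4, 10↦6]  zeros at y ∈ ∅
  x = 7: [0↦2, 1↦3, 2↦5, 3↦8, 4↦1, 5↦6, 6↦1, 7↦8, 8↦5, 9↦3, 10↦2]  zeros at y ∈ ∅
  x = 8: [0↦8, 1↦0, 2↦0, 3↦8, 4↦2, 5↦4, 6↦3, 7↦10, 8↦3, 9↦4, 10↦2]  zeros at y ∈ {1, 2}
  x = 9: [0↦3, 1↦10, 2↦10, 3↦3, 4↦0, 5↦1, 6↦6, 7↦4, 8↦6, 9↦1, 10↦0]  zeros at y ∈ {4, 10}
  x = 10: [0↦3, 1↦5, 2↦7, 3↦9, 4↦0, 5↦2, 6↦4, 7↦6, 8↦8, 9↦10, 10↦1]  zeros at y ∈ {4}
Collecting zeros: affine points = {(2, 3), (2, 7), (4, 0), (4, 5), (8, 1), (8, 2), (9, 4), (9, 10), (10, 4)}.
Total count |C(F_11)_aff| = 9.


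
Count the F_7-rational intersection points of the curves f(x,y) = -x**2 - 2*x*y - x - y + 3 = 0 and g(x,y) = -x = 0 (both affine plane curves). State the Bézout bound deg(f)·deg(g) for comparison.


Common zeros: {(0, 3)}; count = 1; Bézout bound = 2.

deg(f) = 2, deg(g) = 1, so Bézout bound = 2.
Scan x ∈ F_7. For each x, list the y ∈ F_7 with f(x, y) ≡ 0 and those with g(x, y) ≡ 0 (mod 7); the common zeros in that column are the intersection.
  x = 0: f ≡ 0 at y ∈ {3}; g ≡ 0 at y ∈ {0, 1, 2, 3, 4, 5, 6}; common: {3}.
  x = 1: f ≡ 0 at y ∈ {5}; g ≡ 0 at y ∈ ∅; common: ∅.
  x = 2: f ≡ 0 at y ∈ {5}; g ≡ 0 at y ∈ ∅; common: ∅.
  x = 3: f ≡ 0 at y ∈ ∅; g ≡ 0 at y ∈ ∅; common: ∅.
  x = 4: f ≡ 0 at y ∈ {2}; g ≡ 0 at y ∈ ∅; common: ∅.
  x = 5: f ≡ 0 at y ∈ {2}; g ≡ 0 at y ∈ ∅; common: ∅.
  x = 6: f ≡ 0 at y ∈ {4}; g ≡ 0 at y ∈ ∅; common: ∅.
Collecting: common zeros = {(0, 3)}, so the count is 1.
Comparison with the Bézout bound: 1 ≤ 2 = deg(f)·deg(g), as expected for curves with no common component (the affine F_7-count falls short of the bound because intersections may lie at infinity, over extension fields, or carry multiplicity).


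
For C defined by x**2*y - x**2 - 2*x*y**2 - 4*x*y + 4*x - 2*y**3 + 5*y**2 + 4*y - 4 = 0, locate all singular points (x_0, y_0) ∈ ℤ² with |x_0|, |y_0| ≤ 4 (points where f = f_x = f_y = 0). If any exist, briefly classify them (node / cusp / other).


Singular points: {(2, 0)}; classification: node.

Compute partial derivatives:
  f_x = 2*x*y - 2*x - 2*y**2 - 4*y + 4.
  f_y = x**2 - 4*x*y - 4*x - 6*y**2 + 10*y + 4.
Scan x_0 ∈ {−4, ..., 4}. For each x_0, f_y(x_0, y) is a polynomial in y; find its integer roots y ∈ {−4, ..., 4}, then test f_x and f at those candidates.
  x = -4: f_y(-4, y) = -6*y**2 + 26*y + 36; no integer root y with |y| ≤ 4.
  x = -3: f_y(-3, y) = -6*y**2 + 22*y + 25; no integer root y with |y| ≤ 4.
  x = -2: f_y(-2, y) = -6*y**2 + 18*y + 16; no integer root y with |y| ≤ 4.
  x = -1: f_y(-1, y) = -6*y**2 + 14*y + 9; no integer root y with |y| ≤ 4.
  x = 0: f_y(0, y) = -6*y**2 + 10*y + 4; vanishes at y ∈ {2}. (0, 2): f_x = -12 ≠ 0.
  x = 1: f_y(1, y) = -6*y**2 + 6*y + 1; no integer root y with |y| ≤ 4.
  x = 2: f_y(2, y) = -6*y**2 + 2*y; vanishes at y ∈ {0}. (2, 0): f_x = 0, f = 0 — SINGULAR.
  x = 3: f_y(3, y) = -6*y**2 - 2*y + 1; no integer root y with |y| ≤ 4.
  x = 4: f_y(4, y) = -6*y**2 - 6*y + 4; no integer root y with |y| ≤ 4.
Only singular point on the grid: (2, 0).
Classify: substitute x = 2 + u, y = 0 + v and expand: f = u**2*v - u**2 - 2*u*v**2 - 2*v**3 + v**2.
No constant or linear terms (consistent with a singular point). Quadratic part: -u**2 + v**2. Cubic part: u**2*v - 2*u*v**2 - 2*v**3.
The quadratic part v**2 - u**2 = (v − u)(v + u) splits into two distinct linear factors, so there are two distinct tangent lines y − 0 = ±(x − 2) — this is a node (ordinary double point).
Classification: node.


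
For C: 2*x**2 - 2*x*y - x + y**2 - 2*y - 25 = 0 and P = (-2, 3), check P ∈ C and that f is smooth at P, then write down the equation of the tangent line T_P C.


Tangent line at P: -15*x + 8*y - 54 = 0.

Step 1: f(-2, 3) = 0, so P lies on C.
Step 2: partial derivatives
  f_x(x, y) = 4*x - 2*y - 1, f_y(x, y) = -2*x + 2*y - 2.
  f_x(P) = -15, f_y(P) = 8 (gradient nonzero, so P is smooth).
Step 3: tangent line at P: -15·(x − -2) + 8·(y − 3) = 0.
Expanding: -15*x + 8*y - 54 = 0.


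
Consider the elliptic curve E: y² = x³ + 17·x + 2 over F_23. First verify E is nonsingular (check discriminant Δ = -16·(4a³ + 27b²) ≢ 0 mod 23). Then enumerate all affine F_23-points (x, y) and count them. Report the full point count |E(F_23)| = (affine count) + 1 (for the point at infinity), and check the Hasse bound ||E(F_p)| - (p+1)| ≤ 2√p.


Affine points = {(0, 5), (0, 18), (7, 2), (7, 21), (8, 11), (8, 12), (11, 5), (11, 18), (12, 5), (12, 18), (16, 0), (17, 11), (17, 12), (19, 10), (19, 13), (20, 4), (20, 19), (21, 11), (21, 12)}; affine count = 19; |E(F_23)| = 20.

Discriminant check: Δ ∝ 4a³ + 27b² = 4·17³ + 27·2² = 4·4913 + 27·4 ≡ 3 (mod 23). Nonzero ⇒ E is nonsingular.
For each x ∈ F_23, compute rhs = x³ + 17·x + 2 mod 23, then count y ∈ F_23 with y² ≡ rhs.
  x = 0: rhs = 2, matching y values: 5, 18 (2 points).
  x = 1: rhs = 20, matching y values: none (0 points).
  x = 2: rhs = 21, matching y values: none (0 points).
  x = 3: rhs = 11, matching y values: none (0 points).
  x = 4: rhs = 19, matching y values: none (0 points).
  x = 5: rhs = 5, matching y values: none (0 points).
  x = 6: rhs = 21, matching y values: none (0 points).
  x = 7: rhs = 4, matching y values: 2, 21 (2 points).
  x = 8: rhs = 6, matching y values: 11, 12 (2 points).
  x = 9: rhs = 10, matching y values: none (0 points).
  x = 10: rhs = 22, matching y values: none (0 points).
  x = 11: rhs = 2, matching y values: 5, 18 (2 points).
  x = 12: rhs = 2, matching y values: 5, 18 (2 points).
  x = 13: rhs = 5, matching y values: none (0 points).
  x = 14: rhs = 17, matching y values: none (0 points).
  x = 15: rhs = 21, matching y values: none (0 points).
  x = 16: rhs = 0, matching y values: 0 (1 points).
  x = 17: rhs = 6, matching y values: 11, 12 (2 points).
  x = 18: rhs = 22, matching y values: none (0 points).
  x = 19: rhs = 8, matching y values: 10, 13 (2 points).
  x = 20: rhs = 16, matching y values: 4, 19 (2 points).
  x = 21: rhs = 6, matching y values: 11, 12 (2 points).
  x = 22: rhs = 7, matching y values: none (0 points).
Total affine count: 19.
Full point count |E(F_23)| = 19 + 1 = 20.
Hasse bound: |20 − (23+1)| = |-4| = 4 ≤ 2√23 ≈ 9.5917 ✓.


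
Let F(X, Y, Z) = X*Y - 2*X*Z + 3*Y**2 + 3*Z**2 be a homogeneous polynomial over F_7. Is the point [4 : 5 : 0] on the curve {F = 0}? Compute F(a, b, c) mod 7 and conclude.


F(4,5,0) ≡ 4 (mod 7); P is NOT on the curve.

Evaluate F(4, 5, 0) term-by-term (mod 7).
  X*Y ↦ 1·4·5·1 = 20
  -2*X*Z ↦ -2·4·1·0 = 0
  3*Y**2 ↦ 3·1·25·1 = 75
  3*Z**2 ↦ 3·1·1·0 = 0
Sum: F(4, 5, 0) = (20) + (0) + (75) + (0) = 95.
Reducing mod 7: 95 ≡ 4 (mod 7).
Since F(a, b, c) ≡ 4 ≠ 0 (mod 7), P does NOT lie on the curve.


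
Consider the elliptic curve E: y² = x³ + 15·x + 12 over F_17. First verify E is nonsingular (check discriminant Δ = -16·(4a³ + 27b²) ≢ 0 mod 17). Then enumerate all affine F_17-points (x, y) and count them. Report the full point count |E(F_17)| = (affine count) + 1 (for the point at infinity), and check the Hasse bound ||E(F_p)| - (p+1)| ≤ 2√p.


Affine points = {(2, 4), (2, 13), (3, 4), (3, 13), (4, 0), (5, 5), (5, 12), (7, 1), (7, 16), (8, 7), (8, 10), (9, 3), (9, 14), (12, 4), (12, 13), (14, 5), (14, 12), (15, 5), (15, 12), (16, 8), (16, 9)}; affine count = 21; |E(F_17)| = 22.

Discriminant check: Δ ∝ 4a³ + 27b² = 4·15³ + 27·12² = 4·3375 + 27·144 ≡ 14 (mod 17). Nonzero ⇒ E is nonsingular.
For each x ∈ F_17, compute rhs = x³ + 15·x + 12 mod 17, then count y ∈ F_17 with y² ≡ rhs.
  x = 0: rhs = 12, matching y values: none (0 points).
  x = 1: rhs = 11, matching y values: none (0 points).
  x = 2: rhs = 16, matching y values: 4, 13 (2 points).
  x = 3: rhs = 16, matching y values: 4, 13 (2 points).
  x = 4: rhs = 0, matching y values: 0 (1 points).
  x = 5: rhs = 8, matching y values: 5, 12 (2 points).
  x = 6: rhs = 12, matching y values: none (0 points).
  x = 7: rhs = 1, matching y values: 1, 16 (2 points).
  x = 8: rhs = 15, matching y values: 7, 10 (2 points).
  x = 9: rhs = 9, matching y values: 3, 14 (2 points).
  x = 10: rhs = 6, matching y values: none (0 points).
  x = 11: rhs = 12, matching y values: none (0 points).
  x = 12: rhs = 16, matching y values: 4, 13 (2 points).
  x = 13: rhs = 7, matching y values: none (0 points).
  x = 14: rhs = 8, matching y values: 5, 12 (2 points).
  x = 15: rhs = 8, matching y values: 5, 12 (2 points).
  x = 16: rhs = 13, matching y values: 8, 9 (2 points).
Total affine count: 21.
Full point count |E(F_17)| = 21 + 1 = 22.
Hasse bound: |22 − (17+1)| = |4| = 4 ≤ 2√17 ≈ 8.2462 ✓.


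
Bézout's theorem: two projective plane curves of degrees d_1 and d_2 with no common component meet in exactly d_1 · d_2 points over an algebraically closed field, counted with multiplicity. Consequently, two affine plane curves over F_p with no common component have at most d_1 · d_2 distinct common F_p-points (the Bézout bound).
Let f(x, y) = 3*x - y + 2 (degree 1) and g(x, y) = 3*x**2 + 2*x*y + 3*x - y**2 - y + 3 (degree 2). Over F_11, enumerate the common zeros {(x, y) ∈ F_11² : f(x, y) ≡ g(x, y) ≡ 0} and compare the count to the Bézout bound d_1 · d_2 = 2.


Common zeros: {(1, 5)}; count = 1; Bézout bound = 2.

deg(f) = 1, deg(g) = 2, so Bézout bound = 2.
Scan x ∈ F_11. For each x, list the y ∈ F_11 with f(x, y) ≡ 0 and those with g(x, y) ≡ 0 (mod 11); the common zeros in that column are the intersection.
  x = 0: f ≡ 0 at y ∈ {2}; g ≡ 0 at y ∈ ∅; common: ∅.
  x = 1: f ≡ 0 at y ∈ {5}; g ≡ 0 at y ∈ {5, 7}; common: {5}.
  x = 2: f ≡ 0 at y ∈ {8}; g ≡ 0 at y ∈ {5, 9}; common: ∅.
  x = 3: f ≡ 0 at y ∈ {0}; g ≡ 0 at y ∈ {6, 10}; common: ∅.
  x = 4: f ≡ 0 at y ∈ {3}; g ≡ 0 at y ∈ {8, 10}; common: ∅.
  x = 5: f ≡ 0 at y ∈ {6}; g ≡ 0 at y ∈ ∅; common: ∅.
  x = 6: f ≡ 0 at y ∈ {9}; g ≡ 0 at y ∈ ∅; common: ∅.
  x = 7: f ≡ 0 at y ∈ {1}; g ≡ 0 at y ∈ ∅; common: ∅.
  x = 8: f ≡ 0 at y ∈ {4}; g ≡ 0 at y ∈ {7, 8}; common: ∅.
  x = 9: f ≡ 0 at y ∈ {7}; g ≡ 0 at y ∈ ∅; common: ∅.
  x = 10: f ≡ 0 at y ∈ {10}; g ≡ 0 at y ∈ ∅; common: ∅.
Collecting: common zeros = {(1, 5)}, so the count is 1.
Comparison with the Bézout bound: 1 ≤ 2 = deg(f)·deg(g), as expected for curves with no common component (the affine F_11-count falls short of the bound because intersections may lie at infinity, over extension fields, or carry multiplicity).


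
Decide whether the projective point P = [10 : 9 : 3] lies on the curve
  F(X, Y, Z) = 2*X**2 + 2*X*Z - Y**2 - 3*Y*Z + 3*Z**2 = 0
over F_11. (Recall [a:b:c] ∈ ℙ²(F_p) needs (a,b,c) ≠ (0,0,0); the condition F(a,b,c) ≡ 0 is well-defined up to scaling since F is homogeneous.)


F(10,9,3) ≡ 4 (mod 11); P is NOT on the curve.

Evaluate F(10, 9, 3) term-by-term (mod 11).
  2*X**2 ↦ 2·100·1·1 = 200
  2*X*Z ↦ 2·10·1·3 = 60
  -Y**2 ↦ -1·1·81·1 = -81
  -3*Y*Z ↦ -3·1·9·3 = -81
  3*Z**2 ↦ 3·1·1·9 = 27
Sum: F(10, 9, 3) = (200) + (60) + (-81) + (-81) + (27) = 125.
Reducing mod 11: 125 ≡ 4 (mod 11).
Since F(a, b, c) ≡ 4 ≠ 0 (mod 11), P does NOT lie on the curve.


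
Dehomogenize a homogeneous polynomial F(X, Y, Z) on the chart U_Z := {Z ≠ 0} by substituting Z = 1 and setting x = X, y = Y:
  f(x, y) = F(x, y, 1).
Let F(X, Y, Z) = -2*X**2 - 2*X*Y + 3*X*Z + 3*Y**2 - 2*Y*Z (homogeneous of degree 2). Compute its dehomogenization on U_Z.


f(x, y) = -2*x**2 - 2*x*y + 3*x + 3*y**2 - 2*y

On U_Z we set Z = 1. Each monomial c·X^i·Y^j·Z^k in F becomes c·x^i·y^j·1^k = c·x^i·y^j.
Substituting Z = 1: F(X, Y, 1) = -2*x**2 - 2*x*y + 3*x + 3*y**2 - 2*y.
Note: deg(f) ≤ deg(F) = 2; strict inequality happens when F is divisible by Z (lost terms).


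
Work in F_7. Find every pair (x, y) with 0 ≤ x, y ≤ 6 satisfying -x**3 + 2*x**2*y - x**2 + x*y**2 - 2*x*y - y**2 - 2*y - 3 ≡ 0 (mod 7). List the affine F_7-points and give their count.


Affine F_7-points: {(1, 1), (2, 2), (2, 3), (5, 4), (6, 2), (6, 6)}; count = 6.

For each of the 49 pairs (x, y) ∈ F_7², evaluate f(x, y) mod 7. Record the zeros.
  x = 0: [0↦4, 1↦1, 2↦3, 3↦3, 4↦1, 5↦4, 6↦5]  zeros at y ∈ ∅
  x = 1: [0↦2, 1↦0, 2↦5, 3↦3, 4↦1, 5↦6, 6↦4]  zeros at y ∈ {1}
  x = 2: [0↦6, 1↦2, 2↦0, 3↦0, 4↦2, 5↦6, 6↦5]  zeros at y ∈ {2, 3}
  x = 3: [0↦3, 1↦1, 2↦3, 3↦2, 4↦5, 5↦5, 6↦2]  zeros at y ∈ ∅
  x = 4: [0↦1, 1↦5, 2↦1, 3↦3, 4↦4, 5↦4, 6↦3]  zeros at y ∈ ∅
  x = 5: [0↦1, 1↦1, 2↦2, 3↦4, 4↦0, 5↦4, 6↦2]  zeros at y ∈ {4}
  x = 6: [0↦4, 1↦4, 2↦0, 3↦6, 4↦1, 5↦6, 6↦0]  zeros at y ∈ {2, 6}
Collecting zeros: affine points = {(1, 1), (2, 2), (2, 3), (5, 4), (6, 2), (6, 6)}.
Total count |C(F_7)_aff| = 6.


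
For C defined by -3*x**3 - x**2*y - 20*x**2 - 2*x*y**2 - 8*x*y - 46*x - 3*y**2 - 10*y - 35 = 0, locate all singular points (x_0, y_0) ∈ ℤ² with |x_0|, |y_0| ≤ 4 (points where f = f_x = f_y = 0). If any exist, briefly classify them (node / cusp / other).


Singular points: {(-2, -1)}; classification: node.

Compute partial derivatives:
  f_x = -9*x**2 - 2*x*y - 40*x - 2*y**2 - 8*y - 46.
  f_y = -x**2 - 4*x*y - 8*x - 6*y - 10.
Scan x_0 ∈ {−4, ..., 4}. For each x_0, f_y(x_0, y) is a polynomial in y; find its integer roots y ∈ {−4, ..., 4}, then test f_x and f at those candidates.
  x = -4: f_y(-4, y) = 10*y + 6; no integer root y with |y| ≤ 4.
  x = -3: f_y(-3, y) = 6*y + 5; no integer root y with |y| ≤ 4.
  x = -2: f_y(-2, y) = 2*y + 2; vanishes at y ∈ {-1}. (-2, -1): f_x = 0, f = 0 — SINGULAR.
  x = -1: f_y(-1, y) = -2*y - 3; no integer root y with |y| ≤ 4.
  x = 0: f_y(0, y) = -6*y - 10; no integer root y with |y| ≤ 4.
  x = 1: f_y(1, y) = -10*y - 19; no integer root y with |y| ≤ 4.
  x = 2: f_y(2, y) = -14*y - 30; no integer root y with |y| ≤ 4.
  x = 3: f_y(3, y) = -18*y - 43; no integer root y with |y| ≤ 4.
  x = 4: f_y(4, y) = -22*y - 58; no integer root y with |y| ≤ 4.
Only singular point on the grid: (-2, -1).
Classify: substitute x = -2 + u, y = -1 + v and expand: f = -3*u**3 - u**2*v - u**2 - 2*u*v**2 + v**2.
No constant or linear terms (consistent with a singular point). Quadratic part: -u**2 + v**2. Cubic part: -3*u**3 - u**2*v - 2*u*v**2.
The quadratic part v**2 - u**2 = (v − u)(v + u) splits into two distinct linear factors, so there are two distinct tangent lines y − -1 = ±(x − -2) — this is a node (ordinary double point).
Classification: node.
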